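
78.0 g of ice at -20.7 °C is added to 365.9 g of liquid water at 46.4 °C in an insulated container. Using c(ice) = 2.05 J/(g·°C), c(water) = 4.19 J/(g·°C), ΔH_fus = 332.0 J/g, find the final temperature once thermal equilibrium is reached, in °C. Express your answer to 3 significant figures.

Heat to bring ice to 0 °C and melt it: q₁ = 78.0×2.05×20.7 + 78.0×332.0 = 29206 J
Heat the water can supply cooling to 0 °C: 365.9×4.19×46.4 = 71136.8 J > q₁, so all ice melts.
Energy balance: 365.9×4.19×(46.4 − T) = 29206 + 78.0×4.19×(T − 0)
1533.121(46.4 − T) = 29206 + 326.82 T
71136.8 − 29206 = 1859.941 T
T = 41930.8 / 1859.941 = 22.54 °C

T_f = 22.5 °C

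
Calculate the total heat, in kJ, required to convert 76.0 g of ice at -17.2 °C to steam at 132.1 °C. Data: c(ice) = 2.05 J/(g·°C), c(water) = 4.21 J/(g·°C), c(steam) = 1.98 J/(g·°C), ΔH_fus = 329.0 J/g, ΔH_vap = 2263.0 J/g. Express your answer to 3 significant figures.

q1 (heat ice -17.2→0.0 °C): 76.0 × 2.05 × 17.2 = 2680 J
q2 (melt at 0 °C): 76.0 × 329.0 = 25004 J
q3 (heat water 0.0→100.0 °C): 76.0 × 4.21 × 100.0 = 31996 J
q4 (vaporize at 100 °C): 76.0 × 2263.0 = 171988 J
q5 (heat steam 100.0→132.1 °C): 76.0 × 1.98 × 32.1 = 4830 J
Total: 2680 + 25004 + 31996 + 171988 + 4830 = 236498 J = 236 kJ

q = 236 kJ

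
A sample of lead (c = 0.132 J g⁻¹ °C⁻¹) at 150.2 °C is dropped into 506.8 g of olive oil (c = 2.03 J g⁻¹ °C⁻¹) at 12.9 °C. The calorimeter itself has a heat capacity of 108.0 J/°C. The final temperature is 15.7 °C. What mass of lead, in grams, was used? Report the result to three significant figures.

m = 179 g

q_gained = (506.8 × 2.03 + 108.0) × (15.7 − 12.9) = 3183 J
q_lost = m × 0.132 × (150.2 − 15.7) = 17.754 m
m = 3183 / 17.754 = 179 g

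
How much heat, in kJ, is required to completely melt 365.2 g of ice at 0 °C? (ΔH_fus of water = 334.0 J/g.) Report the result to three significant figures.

q = m × ΔH_fus = 365.2 × 334.0 = 122000 J = 122 kJ

q = 122 kJ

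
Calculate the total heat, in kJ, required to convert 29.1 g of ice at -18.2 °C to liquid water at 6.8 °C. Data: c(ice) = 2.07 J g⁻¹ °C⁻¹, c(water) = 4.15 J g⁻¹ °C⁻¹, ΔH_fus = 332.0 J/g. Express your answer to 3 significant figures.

q1 (heat ice -18.2→0.0 °C): 29.1 × 2.07 × 18.2 = 1096 J
q2 (melt at 0 °C): 29.1 × 332.0 = 9661 J
q3 (heat water 0.0→6.8 °C): 29.1 × 4.15 × 6.8 = 821 J
Total: 1096 + 9661 + 821 = 11578 J = 11.6 kJ

q = 11.6 kJ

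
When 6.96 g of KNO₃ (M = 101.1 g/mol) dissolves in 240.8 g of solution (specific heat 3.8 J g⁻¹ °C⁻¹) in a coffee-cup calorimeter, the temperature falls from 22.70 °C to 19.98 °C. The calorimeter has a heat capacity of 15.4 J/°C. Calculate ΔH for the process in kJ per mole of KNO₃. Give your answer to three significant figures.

|ΔT| = |19.98 − 22.70| = 2.72 °C
|q_surr| = (240.8 × 3.8 + 15.4) × 2.72 = 930.44 × 2.72 = 2531 J
n(KNO₃) = 6.96 / 101.1 = 0.06884 mol
Temperature fell, so q_rxn = +|q_surr| = 2.531 kJ
ΔH = q_rxn / n = 36.77 kJ/mol

ΔH = 36.8 kJ/mol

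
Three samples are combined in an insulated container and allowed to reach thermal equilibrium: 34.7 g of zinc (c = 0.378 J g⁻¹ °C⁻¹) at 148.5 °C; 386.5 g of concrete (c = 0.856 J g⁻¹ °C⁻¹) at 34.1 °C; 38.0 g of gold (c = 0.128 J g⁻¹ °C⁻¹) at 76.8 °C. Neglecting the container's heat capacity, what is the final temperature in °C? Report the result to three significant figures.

T_f = 39.0 °C

Σ mᵢcᵢ(T − Tᵢ) = 0  ⇒  T = Σ mᵢcᵢTᵢ / Σ mᵢcᵢ
Σ mᵢcᵢ = 34.7×0.378 + 386.5×0.856 + 38.0×0.128 = 348.8246
Σ mᵢcᵢTᵢ = 13.1166×148.5 + 330.844×34.1 + 4.864×76.8 = 13603
T = 13603 / 348.8246 = 39.00 °C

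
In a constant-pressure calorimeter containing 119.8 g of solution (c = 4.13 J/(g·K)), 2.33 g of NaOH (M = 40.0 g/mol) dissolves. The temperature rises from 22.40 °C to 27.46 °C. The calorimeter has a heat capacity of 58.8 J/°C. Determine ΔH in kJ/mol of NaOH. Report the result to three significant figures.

|ΔT| = |27.46 − 22.40| = 5.06 °C
|q_surr| = (119.8 × 4.13 + 58.8) × 5.06 = 553.574 × 5.06 = 2801 J
n(NaOH) = 2.33 / 40.0 = 0.05825 mol
Temperature rose, so q_rxn = −|q_surr| = -2.801 kJ
ΔH = q_rxn / n = -48.09 kJ/mol

ΔH = -48.1 kJ/mol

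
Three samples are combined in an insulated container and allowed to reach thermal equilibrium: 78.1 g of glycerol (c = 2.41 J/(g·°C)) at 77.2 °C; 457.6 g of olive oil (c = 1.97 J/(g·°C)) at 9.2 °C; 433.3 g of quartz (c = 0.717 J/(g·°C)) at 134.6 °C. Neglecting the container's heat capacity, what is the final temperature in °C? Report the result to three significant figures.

T_f = 46.2 °C

Σ mᵢcᵢ(T − Tᵢ) = 0  ⇒  T = Σ mᵢcᵢTᵢ / Σ mᵢcᵢ
Σ mᵢcᵢ = 78.1×2.41 + 457.6×1.97 + 433.3×0.717 = 1400.3691
Σ mᵢcᵢTᵢ = 188.221×77.2 + 901.472×9.2 + 310.6761×134.6 = 64641
T = 64641 / 1400.3691 = 46.16 °C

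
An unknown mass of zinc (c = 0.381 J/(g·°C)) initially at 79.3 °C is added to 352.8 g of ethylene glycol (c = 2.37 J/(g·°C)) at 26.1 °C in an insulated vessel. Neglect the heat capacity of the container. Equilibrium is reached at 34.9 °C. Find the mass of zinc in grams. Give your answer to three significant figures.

m = 435 g

q_gained = (352.8 × 2.37) × (34.9 − 26.1) = 7358 J
q_lost = m × 0.381 × (79.3 − 34.9) = 16.9164 m
m = 7358 / 16.9164 = 435 g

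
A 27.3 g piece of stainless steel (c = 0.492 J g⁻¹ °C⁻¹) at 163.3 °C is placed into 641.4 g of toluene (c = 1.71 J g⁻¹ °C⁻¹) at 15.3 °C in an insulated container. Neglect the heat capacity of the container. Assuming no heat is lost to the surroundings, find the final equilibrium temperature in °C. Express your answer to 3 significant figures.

T_f = 17.1 °C

Heat lost by stainless steel = heat gained by toluene.
(27.3)(0.492)(163.3 − T) = (641.4)(1.71)(T − 15.3)
13.4316 (163.3 − T) = 1096.794 (T − 15.3)
2193.4 − 13.4316 T = 1096.794 T − 16781
18974.4 = 1110.2256 T
T = 17.09 °C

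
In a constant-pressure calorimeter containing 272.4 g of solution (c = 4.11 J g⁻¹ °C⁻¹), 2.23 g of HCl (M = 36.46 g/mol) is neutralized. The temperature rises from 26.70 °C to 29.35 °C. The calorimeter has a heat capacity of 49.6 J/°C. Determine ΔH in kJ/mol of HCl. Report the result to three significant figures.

|ΔT| = |29.35 − 26.70| = 2.65 °C
|q_surr| = (272.4 × 4.11 + 49.6) × 2.65 = 1169.164 × 2.65 = 3098 J
n(HCl) = 2.23 / 36.46 = 0.06116 mol
Temperature rose, so q_rxn = −|q_surr| = -3.098 kJ
ΔH = q_rxn / n = -50.65 kJ/mol

ΔH = -50.7 kJ/mol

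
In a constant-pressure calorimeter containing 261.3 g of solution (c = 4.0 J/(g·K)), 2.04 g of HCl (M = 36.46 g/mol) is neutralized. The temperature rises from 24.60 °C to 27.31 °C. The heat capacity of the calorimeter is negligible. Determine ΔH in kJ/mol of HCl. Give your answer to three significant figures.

|ΔT| = |27.31 − 24.60| = 2.71 °C
|q_surr| = (261.3 × 4.0) × 2.71 = 1045.2 × 2.71 = 2832 J
n(HCl) = 2.04 / 36.46 = 0.05595 mol
Temperature rose, so q_rxn = −|q_surr| = -2.832 kJ
ΔH = q_rxn / n = -50.62 kJ/mol

ΔH = -50.6 kJ/mol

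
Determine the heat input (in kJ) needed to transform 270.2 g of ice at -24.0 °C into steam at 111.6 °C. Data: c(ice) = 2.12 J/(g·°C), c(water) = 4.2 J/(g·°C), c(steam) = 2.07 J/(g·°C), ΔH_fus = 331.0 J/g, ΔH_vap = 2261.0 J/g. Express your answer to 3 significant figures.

q1 (heat ice -24.0→0.0 °C): 270.2 × 2.12 × 24.0 = 13748 J
q2 (melt at 0 °C): 270.2 × 331.0 = 89436 J
q3 (heat water 0.0→100.0 °C): 270.2 × 4.2 × 100.0 = 113484 J
q4 (vaporize at 100 °C): 270.2 × 2261.0 = 610922 J
q5 (heat steam 100.0→111.6 °C): 270.2 × 2.07 × 11.6 = 6488 J
Total: 13748 + 89436 + 113484 + 610922 + 6488 = 834078 J = 834 kJ

q = 834 kJ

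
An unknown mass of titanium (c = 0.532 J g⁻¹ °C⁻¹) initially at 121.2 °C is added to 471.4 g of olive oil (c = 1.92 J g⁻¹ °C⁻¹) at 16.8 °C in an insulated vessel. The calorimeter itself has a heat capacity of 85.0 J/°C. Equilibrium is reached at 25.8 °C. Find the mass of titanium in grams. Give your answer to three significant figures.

m = 176 g

q_gained = (471.4 × 1.92 + 85.0) × (25.8 − 16.8) = 8911 J
q_lost = m × 0.532 × (121.2 − 25.8) = 50.7528 m
m = 8911 / 50.7528 = 176 g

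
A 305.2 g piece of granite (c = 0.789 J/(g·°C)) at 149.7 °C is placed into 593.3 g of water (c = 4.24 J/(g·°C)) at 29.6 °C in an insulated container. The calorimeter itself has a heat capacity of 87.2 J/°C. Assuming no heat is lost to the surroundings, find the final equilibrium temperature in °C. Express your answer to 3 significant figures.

Heat lost by granite = heat gained by water + calorimeter.
(305.2)(0.789)(149.7 − T) = [(593.3)(4.24) + 87.2](T − 29.6)
240.8028 (149.7 − T) = 2602.792 (T − 29.6)
36048 − 240.8028 T = 2602.792 T − 77043
113091 = 2843.5948 T
T = 39.77 °C

T_f = 39.8 °C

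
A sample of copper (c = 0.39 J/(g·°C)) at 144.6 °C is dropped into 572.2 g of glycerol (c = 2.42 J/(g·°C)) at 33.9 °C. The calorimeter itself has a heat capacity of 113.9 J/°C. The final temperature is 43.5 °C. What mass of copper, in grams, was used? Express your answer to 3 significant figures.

q_gained = (572.2 × 2.42 + 113.9) × (43.5 − 33.9) = 14390 J
q_lost = m × 0.39 × (144.6 − 43.5) = 39.429 m
m = 14390 / 39.429 = 365 g

m = 365 g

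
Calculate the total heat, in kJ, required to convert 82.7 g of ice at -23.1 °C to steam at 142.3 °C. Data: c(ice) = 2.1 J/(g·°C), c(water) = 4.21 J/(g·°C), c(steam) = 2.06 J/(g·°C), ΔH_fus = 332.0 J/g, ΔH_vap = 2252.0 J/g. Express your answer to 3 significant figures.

q = 260 kJ

q1 (heat ice -23.1→0.0 °C): 82.7 × 2.1 × 23.1 = 4012 J
q2 (melt at 0 °C): 82.7 × 332.0 = 27456 J
q3 (heat water 0.0→100.0 °C): 82.7 × 4.21 × 100.0 = 34817 J
q4 (vaporize at 100 °C): 82.7 × 2252.0 = 186240 J
q5 (heat steam 100.0→142.3 °C): 82.7 × 2.06 × 42.3 = 7206 J
Total: 4012 + 27456 + 34817 + 186240 + 7206 = 259731 J = 260 kJ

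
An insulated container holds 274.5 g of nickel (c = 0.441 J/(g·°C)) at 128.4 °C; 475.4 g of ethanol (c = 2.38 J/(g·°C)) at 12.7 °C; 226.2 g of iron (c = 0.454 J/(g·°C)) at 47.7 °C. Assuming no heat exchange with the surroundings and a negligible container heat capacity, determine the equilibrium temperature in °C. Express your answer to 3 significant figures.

T_f = 25.7 °C

Σ mᵢcᵢ(T − Tᵢ) = 0  ⇒  T = Σ mᵢcᵢTᵢ / Σ mᵢcᵢ
Σ mᵢcᵢ = 274.5×0.441 + 475.4×2.38 + 226.2×0.454 = 1355.2013
Σ mᵢcᵢTᵢ = 121.0545×128.4 + 1131.452×12.7 + 102.6948×47.7 = 34811
T = 34811 / 1355.2013 = 25.69 °C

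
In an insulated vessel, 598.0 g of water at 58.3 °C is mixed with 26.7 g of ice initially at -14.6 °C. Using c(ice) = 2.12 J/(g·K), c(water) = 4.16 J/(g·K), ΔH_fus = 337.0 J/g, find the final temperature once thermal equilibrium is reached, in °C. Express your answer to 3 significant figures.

T_f = 52.0 °C

Heat to bring ice to 0 °C and melt it: q₁ = 26.7×2.12×14.6 + 26.7×337.0 = 9824.3 J
Heat the water can supply cooling to 0 °C: 598.0×4.16×58.3 = 145032 J > q₁, so all ice melts.
Energy balance: 598.0×4.16×(58.3 − T) = 9824.3 + 26.7×4.16×(T − 0)
2487.68(58.3 − T) = 9824.3 + 111.072 T
145032 − 9824.3 = 2598.752 T
T = 135207.7 / 2598.752 = 52.03 °C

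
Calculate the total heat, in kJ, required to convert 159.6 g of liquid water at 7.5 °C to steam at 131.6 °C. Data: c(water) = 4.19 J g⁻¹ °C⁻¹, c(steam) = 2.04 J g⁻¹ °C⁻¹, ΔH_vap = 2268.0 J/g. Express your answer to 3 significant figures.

q = 434 kJ

q1 (heat water 7.5→100.0 °C): 159.6 × 4.19 × 92.5 = 61857 J
q2 (vaporize at 100 °C): 159.6 × 2268.0 = 361973 J
q3 (heat steam 100.0→131.6 °C): 159.6 × 2.04 × 31.6 = 10288 J
Total: 61857 + 361973 + 10288 = 434118 J = 434 kJ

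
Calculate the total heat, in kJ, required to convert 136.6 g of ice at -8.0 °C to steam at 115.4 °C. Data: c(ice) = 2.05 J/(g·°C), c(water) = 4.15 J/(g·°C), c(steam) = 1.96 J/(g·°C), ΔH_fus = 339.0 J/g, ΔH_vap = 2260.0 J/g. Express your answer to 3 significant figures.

q = 418 kJ

q1 (heat ice -8.0→0.0 °C): 136.6 × 2.05 × 8.0 = 2240 J
q2 (melt at 0 °C): 136.6 × 339.0 = 46307 J
q3 (heat water 0.0→100.0 °C): 136.6 × 4.15 × 100.0 = 56689 J
q4 (vaporize at 100 °C): 136.6 × 2260.0 = 308716 J
q5 (heat steam 100.0→115.4 °C): 136.6 × 1.96 × 15.4 = 4123 J
Total: 2240 + 46307 + 56689 + 308716 + 4123 = 418075 J = 418 kJ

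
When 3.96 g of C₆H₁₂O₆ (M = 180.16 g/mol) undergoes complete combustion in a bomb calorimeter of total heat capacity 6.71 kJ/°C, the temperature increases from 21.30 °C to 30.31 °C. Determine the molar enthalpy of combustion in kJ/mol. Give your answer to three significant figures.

ΔT = 30.31 − 21.30 = 9.01 °C
q_cal = C_cal × ΔT = 6.71 × 9.01 = 60.4571 kJ
n = 3.96 / 180.16 = 0.02198 mol
q_rxn = −q_cal = -60.4571 kJ
ΔH = -60.4571 / 0.02198 = -2751 kJ/mol

ΔH = -2750 kJ/mol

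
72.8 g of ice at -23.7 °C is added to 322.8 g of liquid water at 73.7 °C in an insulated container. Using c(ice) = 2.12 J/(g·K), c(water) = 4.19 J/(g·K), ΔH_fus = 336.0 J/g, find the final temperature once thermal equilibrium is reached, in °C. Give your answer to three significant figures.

Heat to bring ice to 0 °C and melt it: q₁ = 72.8×2.12×23.7 + 72.8×336.0 = 28119 J
Heat the water can supply cooling to 0 °C: 322.8×4.19×73.7 = 99681.6 J > q₁, so all ice melts.
Energy balance: 322.8×4.19×(73.7 − T) = 28119 + 72.8×4.19×(T − 0)
1352.532(73.7 − T) = 28119 + 305.032 T
99681.6 − 28119 = 1657.564 T
T = 71562.6 / 1657.564 = 43.17 °C

T_f = 43.2 °C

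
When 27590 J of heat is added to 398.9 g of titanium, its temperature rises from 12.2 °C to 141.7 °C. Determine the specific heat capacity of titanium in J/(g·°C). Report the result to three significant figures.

c = 0.534 J/(g·°C)

c = q / (m ΔT) = 27590 / (398.9 × 129.5)
c = 27590 / 51657.55 = 0.534 J/(g·°C)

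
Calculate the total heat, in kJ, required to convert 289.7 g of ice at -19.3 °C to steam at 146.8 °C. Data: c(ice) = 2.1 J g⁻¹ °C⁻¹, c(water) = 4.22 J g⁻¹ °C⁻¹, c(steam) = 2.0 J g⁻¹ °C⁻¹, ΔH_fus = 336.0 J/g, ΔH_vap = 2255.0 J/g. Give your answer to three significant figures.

q1 (heat ice -19.3→0.0 °C): 289.7 × 2.1 × 19.3 = 11742 J
q2 (melt at 0 °C): 289.7 × 336.0 = 97339 J
q3 (heat water 0.0→100.0 °C): 289.7 × 4.22 × 100.0 = 122253 J
q4 (vaporize at 100 °C): 289.7 × 2255.0 = 653274 J
q5 (heat steam 100.0→146.8 °C): 289.7 × 2.0 × 46.8 = 27116 J
Total: 11742 + 97339 + 122253 + 653274 + 27116 = 911724 J = 912 kJ

q = 912 kJ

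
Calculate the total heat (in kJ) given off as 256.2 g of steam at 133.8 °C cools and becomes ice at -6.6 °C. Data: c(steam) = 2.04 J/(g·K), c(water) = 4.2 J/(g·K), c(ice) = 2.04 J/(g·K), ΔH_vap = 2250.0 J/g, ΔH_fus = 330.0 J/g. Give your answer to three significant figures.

q1 (cool steam 133.8→100 °C): 256.2 × 2.04 × 33.8 = 17666 J
q2 (condense at 100 °C): 256.2 × 2250.0 = 576450 J
q3 (cool water 100→0 °C): 256.2 × 4.2 × 100.0 = 107604 J
q4 (freeze at 0 °C): 256.2 × 330.0 = 84546 J
q5 (cool ice 0→-6.6 °C): 256.2 × 2.04 × 6.6 = 3449 J
Total: 17666 + 576450 + 107604 + 84546 + 3449 = 789715 J = 790 kJ

q = 790 kJ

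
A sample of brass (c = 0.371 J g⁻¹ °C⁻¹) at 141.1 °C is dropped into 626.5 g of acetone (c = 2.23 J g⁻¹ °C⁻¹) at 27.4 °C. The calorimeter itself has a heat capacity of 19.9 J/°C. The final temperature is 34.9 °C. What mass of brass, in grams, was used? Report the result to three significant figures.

q_gained = (626.5 × 2.23 + 19.9) × (34.9 − 27.4) = 10630 J
q_lost = m × 0.371 × (141.1 − 34.9) = 39.4002 m
m = 10630 / 39.4002 = 270 g

m = 270 g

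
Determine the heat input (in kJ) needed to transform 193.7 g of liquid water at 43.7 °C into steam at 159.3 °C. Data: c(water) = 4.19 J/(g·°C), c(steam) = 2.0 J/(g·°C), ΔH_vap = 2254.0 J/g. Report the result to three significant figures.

q1 (heat water 43.7→100.0 °C): 193.7 × 4.19 × 56.3 = 45693 J
q2 (vaporize at 100 °C): 193.7 × 2254.0 = 436600 J
q3 (heat steam 100.0→159.3 °C): 193.7 × 2.0 × 59.3 = 22973 J
Total: 45693 + 436600 + 22973 = 505266 J = 505 kJ

q = 505 kJ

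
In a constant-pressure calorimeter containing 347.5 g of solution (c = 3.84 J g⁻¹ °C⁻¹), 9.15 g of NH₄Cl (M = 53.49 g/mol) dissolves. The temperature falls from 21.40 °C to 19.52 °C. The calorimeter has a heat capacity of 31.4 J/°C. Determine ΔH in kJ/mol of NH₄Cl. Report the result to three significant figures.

|ΔT| = |19.52 − 21.40| = 1.88 °C
|q_surr| = (347.5 × 3.84 + 31.4) × 1.88 = 1365.8 × 1.88 = 2568 J
n(NH₄Cl) = 9.15 / 53.49 = 0.1711 mol
Temperature fell, so q_rxn = +|q_surr| = 2.568 kJ
ΔH = q_rxn / n = 15.01 kJ/mol

ΔH = 15.0 kJ/mol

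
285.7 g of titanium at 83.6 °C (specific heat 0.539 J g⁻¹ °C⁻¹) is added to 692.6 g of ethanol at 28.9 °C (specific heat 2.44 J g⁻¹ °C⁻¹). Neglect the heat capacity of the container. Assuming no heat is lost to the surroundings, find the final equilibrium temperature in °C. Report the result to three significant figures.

Heat lost by titanium = heat gained by ethanol.
(285.7)(0.539)(83.6 − T) = (692.6)(2.44)(T − 28.9)
153.9923 (83.6 − T) = 1689.944 (T − 28.9)
12874 − 153.9923 T = 1689.944 T − 48839
61713 = 1843.9363 T
T = 33.47 °C

T_f = 33.5 °C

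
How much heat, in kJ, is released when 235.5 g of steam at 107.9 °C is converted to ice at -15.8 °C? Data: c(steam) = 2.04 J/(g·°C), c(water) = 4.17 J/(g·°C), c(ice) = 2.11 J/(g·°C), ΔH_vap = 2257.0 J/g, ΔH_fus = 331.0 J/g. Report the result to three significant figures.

q = 719 kJ

q1 (cool steam 107.9→100 °C): 235.5 × 2.04 × 7.9 = 3795 J
q2 (condense at 100 °C): 235.5 × 2257.0 = 531524 J
q3 (cool water 100→0 °C): 235.5 × 4.17 × 100.0 = 98204 J
q4 (freeze at 0 °C): 235.5 × 331.0 = 77951 J
q5 (cool ice 0→-15.8 °C): 235.5 × 2.11 × 15.8 = 7851 J
Total: 3795 + 531524 + 98204 + 77951 + 7851 = 719325 J = 719 kJ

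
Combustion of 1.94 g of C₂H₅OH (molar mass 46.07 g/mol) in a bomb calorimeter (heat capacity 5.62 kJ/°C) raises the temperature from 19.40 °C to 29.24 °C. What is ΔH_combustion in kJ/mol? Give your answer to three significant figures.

ΔT = 29.24 − 19.40 = 9.84 °C
q_cal = C_cal × ΔT = 5.62 × 9.84 = 55.3008 kJ
n = 1.94 / 46.07 = 0.04211 mol
q_rxn = −q_cal = -55.3008 kJ
ΔH = -55.3008 / 0.04211 = -1313 kJ/mol

ΔH = -1310 kJ/mol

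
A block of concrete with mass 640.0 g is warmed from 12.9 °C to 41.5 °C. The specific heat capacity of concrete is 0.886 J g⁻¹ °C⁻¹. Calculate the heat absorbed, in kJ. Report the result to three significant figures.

q = 16.2 kJ

q = m c ΔT = 640.0 × 0.886 × (41.5 − 12.9)
q = 640.0 × 0.886 × 28.6 = 16220 J = 16.2 kJ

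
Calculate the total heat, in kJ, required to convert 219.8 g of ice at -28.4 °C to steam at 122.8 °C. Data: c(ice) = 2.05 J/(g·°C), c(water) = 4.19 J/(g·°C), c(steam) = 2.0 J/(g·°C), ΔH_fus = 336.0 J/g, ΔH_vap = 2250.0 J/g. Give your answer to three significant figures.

q1 (heat ice -28.4→0.0 °C): 219.8 × 2.05 × 28.4 = 12797 J
q2 (melt at 0 °C): 219.8 × 336.0 = 73853 J
q3 (heat water 0.0→100.0 °C): 219.8 × 4.19 × 100.0 = 92096 J
q4 (vaporize at 100 °C): 219.8 × 2250.0 = 494550 J
q5 (heat steam 100.0→122.8 °C): 219.8 × 2.0 × 22.8 = 10023 J
Total: 12797 + 73853 + 92096 + 494550 + 10023 = 683319 J = 683 kJ

q = 683 kJ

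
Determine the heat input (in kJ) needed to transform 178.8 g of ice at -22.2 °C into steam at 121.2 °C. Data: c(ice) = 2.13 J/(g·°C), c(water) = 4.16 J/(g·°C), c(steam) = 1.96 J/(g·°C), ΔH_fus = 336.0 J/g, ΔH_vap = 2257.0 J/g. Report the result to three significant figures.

q = 554 kJ

q1 (heat ice -22.2→0.0 °C): 178.8 × 2.13 × 22.2 = 8455 J
q2 (melt at 0 °C): 178.8 × 336.0 = 60077 J
q3 (heat water 0.0→100.0 °C): 178.8 × 4.16 × 100.0 = 74381 J
q4 (vaporize at 100 °C): 178.8 × 2257.0 = 403552 J
q5 (heat steam 100.0→121.2 °C): 178.8 × 1.96 × 21.2 = 7429 J
Total: 8455 + 60077 + 74381 + 403552 + 7429 = 553894 J = 554 kJ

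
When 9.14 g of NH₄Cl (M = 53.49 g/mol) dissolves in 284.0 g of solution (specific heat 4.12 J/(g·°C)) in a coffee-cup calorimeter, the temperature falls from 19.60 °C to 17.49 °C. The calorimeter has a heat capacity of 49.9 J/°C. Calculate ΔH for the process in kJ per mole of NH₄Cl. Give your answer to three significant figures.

ΔH = 15.1 kJ/mol

|ΔT| = |17.49 − 19.60| = 2.11 °C
|q_surr| = (284.0 × 4.12 + 49.9) × 2.11 = 1219.98 × 2.11 = 2574 J
n(NH₄Cl) = 9.14 / 53.49 = 0.1709 mol
Temperature fell, so q_rxn = +|q_surr| = 2.574 kJ
ΔH = q_rxn / n = 15.06 kJ/mol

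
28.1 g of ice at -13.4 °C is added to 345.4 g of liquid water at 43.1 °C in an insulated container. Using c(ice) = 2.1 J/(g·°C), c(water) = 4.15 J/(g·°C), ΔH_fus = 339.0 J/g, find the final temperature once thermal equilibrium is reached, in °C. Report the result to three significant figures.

T_f = 33.2 °C

Heat to bring ice to 0 °C and melt it: q₁ = 28.1×2.1×13.4 + 28.1×339.0 = 10317 J
Heat the water can supply cooling to 0 °C: 345.4×4.15×43.1 = 61780.0 J > q₁, so all ice melts.
Energy balance: 345.4×4.15×(43.1 − T) = 10317 + 28.1×4.15×(T − 0)
1433.41(43.1 − T) = 10317 + 116.615 T
61780.0 − 10317 = 1550.025 T
T = 51463.0 / 1550.025 = 33.20 °C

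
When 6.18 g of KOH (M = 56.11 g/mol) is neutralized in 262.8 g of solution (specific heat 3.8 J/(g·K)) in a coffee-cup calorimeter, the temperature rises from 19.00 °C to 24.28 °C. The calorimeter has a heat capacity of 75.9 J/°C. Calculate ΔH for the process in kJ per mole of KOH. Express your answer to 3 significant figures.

|ΔT| = |24.28 − 19.00| = 5.28 °C
|q_surr| = (262.8 × 3.8 + 75.9) × 5.28 = 1074.54 × 5.28 = 5674 J
n(KOH) = 6.18 / 56.11 = 0.1101 mol
Temperature rose, so q_rxn = −|q_surr| = -5.674 kJ
ΔH = q_rxn / n = -51.53 kJ/mol

ΔH = -51.5 kJ/mol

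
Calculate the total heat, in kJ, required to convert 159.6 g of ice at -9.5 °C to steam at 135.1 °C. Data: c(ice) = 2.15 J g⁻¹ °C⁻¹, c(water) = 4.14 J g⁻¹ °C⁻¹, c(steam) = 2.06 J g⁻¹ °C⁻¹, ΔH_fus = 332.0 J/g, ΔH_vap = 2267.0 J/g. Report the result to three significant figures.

q1 (heat ice -9.5→0.0 °C): 159.6 × 2.15 × 9.5 = 3260 J
q2 (melt at 0 °C): 159.6 × 332.0 = 52987 J
q3 (heat water 0.0→100.0 °C): 159.6 × 4.14 × 100.0 = 66074 J
q4 (vaporize at 100 °C): 159.6 × 2267.0 = 361813 J
q5 (heat steam 100.0→135.1 °C): 159.6 × 2.06 × 35.1 = 11540 J
Total: 3260 + 52987 + 66074 + 361813 + 11540 = 495674 J = 496 kJ

q = 496 kJ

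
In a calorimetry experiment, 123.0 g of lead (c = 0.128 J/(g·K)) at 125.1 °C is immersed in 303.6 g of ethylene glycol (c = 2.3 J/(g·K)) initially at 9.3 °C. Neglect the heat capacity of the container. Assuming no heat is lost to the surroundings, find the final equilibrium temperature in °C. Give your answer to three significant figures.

T_f = 11.9 °C

Heat lost by lead = heat gained by ethylene glycol.
(123.0)(0.128)(125.1 − T) = (303.6)(2.3)(T − 9.3)
15.744 (125.1 − T) = 698.28 (T − 9.3)
1969.6 − 15.744 T = 698.28 T − 6494.0
8463.6 = 714.024 T
T = 11.85 °C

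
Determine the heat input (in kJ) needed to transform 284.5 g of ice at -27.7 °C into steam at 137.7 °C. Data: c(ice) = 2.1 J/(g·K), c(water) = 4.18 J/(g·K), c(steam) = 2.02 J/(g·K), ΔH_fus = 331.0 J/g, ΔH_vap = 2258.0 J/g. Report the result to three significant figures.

q = 894 kJ

q1 (heat ice -27.7→0.0 °C): 284.5 × 2.1 × 27.7 = 16549 J
q2 (melt at 0 °C): 284.5 × 331.0 = 94170 J
q3 (heat water 0.0→100.0 °C): 284.5 × 4.18 × 100.0 = 118921 J
q4 (vaporize at 100 °C): 284.5 × 2258.0 = 642401 J
q5 (heat steam 100.0→137.7 °C): 284.5 × 2.02 × 37.7 = 21666 J
Total: 16549 + 94170 + 118921 + 642401 + 21666 = 893707 J = 894 kJ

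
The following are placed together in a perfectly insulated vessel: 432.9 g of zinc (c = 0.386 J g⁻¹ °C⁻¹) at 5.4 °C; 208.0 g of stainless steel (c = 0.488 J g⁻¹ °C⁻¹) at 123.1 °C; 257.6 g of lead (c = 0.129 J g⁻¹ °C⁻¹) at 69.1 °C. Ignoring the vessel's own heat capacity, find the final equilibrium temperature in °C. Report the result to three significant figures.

T_f = 52.0 °C

Σ mᵢcᵢ(T − Tᵢ) = 0  ⇒  T = Σ mᵢcᵢTᵢ / Σ mᵢcᵢ
Σ mᵢcᵢ = 432.9×0.386 + 208.0×0.488 + 257.6×0.129 = 301.8338
Σ mᵢcᵢTᵢ = 167.0994×5.4 + 101.504×123.1 + 33.2304×69.1 = 15694
T = 15694 / 301.8338 = 52.00 °C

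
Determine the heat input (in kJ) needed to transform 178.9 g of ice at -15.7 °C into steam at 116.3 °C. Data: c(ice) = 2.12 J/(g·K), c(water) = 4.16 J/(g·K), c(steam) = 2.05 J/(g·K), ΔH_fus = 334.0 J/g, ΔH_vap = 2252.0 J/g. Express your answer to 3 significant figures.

q1 (heat ice -15.7→0.0 °C): 178.9 × 2.12 × 15.7 = 5955 J
q2 (melt at 0 °C): 178.9 × 334.0 = 59753 J
q3 (heat water 0.0→100.0 °C): 178.9 × 4.16 × 100.0 = 74422 J
q4 (vaporize at 100 °C): 178.9 × 2252.0 = 402883 J
q5 (heat steam 100.0→116.3 °C): 178.9 × 2.05 × 16.3 = 5978 J
Total: 5955 + 59753 + 74422 + 402883 + 5978 = 548991 J = 549 kJ

q = 549 kJ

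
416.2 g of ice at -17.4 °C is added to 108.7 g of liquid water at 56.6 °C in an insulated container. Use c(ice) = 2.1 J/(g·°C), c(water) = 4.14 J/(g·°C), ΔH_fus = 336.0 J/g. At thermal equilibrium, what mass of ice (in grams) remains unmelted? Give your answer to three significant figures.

m_ice remaining = 386 g

Heat to warm all ice to 0 °C: 416.2×2.1×17.4 = 15208 J
Heat released by water cooling to 0 °C: 108.7×4.14×56.6 = 25471 J
25471 J < 15208 + 416.2×336.0 = 155051.2 J, so not all ice melts; final T = 0 °C.
Heat left for melting: 25471 − 15208 = 10263 J
Mass melted = 10263 / 336.0 = 30.54 g
Ice remaining = 416.2 − 30.54 = 385.66 g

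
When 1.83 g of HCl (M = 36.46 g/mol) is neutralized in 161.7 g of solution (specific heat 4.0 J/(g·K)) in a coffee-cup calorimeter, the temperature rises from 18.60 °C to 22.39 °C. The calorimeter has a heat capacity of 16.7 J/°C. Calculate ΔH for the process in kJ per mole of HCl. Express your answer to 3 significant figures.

|ΔT| = |22.39 − 18.60| = 3.79 °C
|q_surr| = (161.7 × 4.0 + 16.7) × 3.79 = 663.5 × 3.79 = 2515 J
n(HCl) = 1.83 / 36.46 = 0.05019 mol
Temperature rose, so q_rxn = −|q_surr| = -2.515 kJ
ΔH = q_rxn / n = -50.11 kJ/mol

ΔH = -50.1 kJ/mol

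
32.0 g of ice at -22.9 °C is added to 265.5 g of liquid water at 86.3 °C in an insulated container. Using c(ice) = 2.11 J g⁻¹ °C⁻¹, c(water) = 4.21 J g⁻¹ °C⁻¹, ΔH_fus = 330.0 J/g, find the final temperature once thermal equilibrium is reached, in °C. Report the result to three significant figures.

T_f = 67.4 °C

Heat to bring ice to 0 °C and melt it: q₁ = 32.0×2.11×22.9 + 32.0×330.0 = 12106 J
Heat the water can supply cooling to 0 °C: 265.5×4.21×86.3 = 96462.3 J > q₁, so all ice melts.
Energy balance: 265.5×4.21×(86.3 − T) = 12106 + 32.0×4.21×(T − 0)
1117.755(86.3 − T) = 12106 + 134.72 T
96462.3 − 12106 = 1252.475 T
T = 84356.3 / 1252.475 = 67.35 °C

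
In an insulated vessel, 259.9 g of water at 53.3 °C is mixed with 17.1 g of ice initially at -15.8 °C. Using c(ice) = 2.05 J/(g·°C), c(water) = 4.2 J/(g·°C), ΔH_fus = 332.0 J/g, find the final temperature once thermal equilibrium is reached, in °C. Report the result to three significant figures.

T_f = 44.7 °C

Heat to bring ice to 0 °C and melt it: q₁ = 17.1×2.05×15.8 + 17.1×332.0 = 6231.1 J
Heat the water can supply cooling to 0 °C: 259.9×4.2×53.3 = 58181.2 J > q₁, so all ice melts.
Energy balance: 259.9×4.2×(53.3 − T) = 6231.1 + 17.1×4.2×(T − 0)
1091.58(53.3 − T) = 6231.1 + 71.82 T
58181.2 − 6231.1 = 1163.40 T
T = 51950.1 / 1163.40 = 44.65 °C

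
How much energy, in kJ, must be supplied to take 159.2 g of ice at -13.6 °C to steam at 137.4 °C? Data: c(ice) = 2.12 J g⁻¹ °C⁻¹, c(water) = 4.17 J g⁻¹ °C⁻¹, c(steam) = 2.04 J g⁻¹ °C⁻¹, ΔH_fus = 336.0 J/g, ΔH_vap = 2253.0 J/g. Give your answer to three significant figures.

q1 (heat ice -13.6→0.0 °C): 159.2 × 2.12 × 13.6 = 4590 J
q2 (melt at 0 °C): 159.2 × 336.0 = 53491 J
q3 (heat water 0.0→100.0 °C): 159.2 × 4.17 × 100.0 = 66386 J
q4 (vaporize at 100 °C): 159.2 × 2253.0 = 358678 J
q5 (heat steam 100.0→137.4 °C): 159.2 × 2.04 × 37.4 = 12146 J
Total: 4590 + 53491 + 66386 + 358678 + 12146 = 495291 J = 495 kJ

q = 495 kJ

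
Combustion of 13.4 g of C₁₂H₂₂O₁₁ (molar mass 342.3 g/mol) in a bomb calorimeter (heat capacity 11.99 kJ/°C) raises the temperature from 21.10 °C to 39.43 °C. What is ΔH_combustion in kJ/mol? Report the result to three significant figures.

ΔH = -5610 kJ/mol

ΔT = 39.43 − 21.10 = 18.33 °C
q_cal = C_cal × ΔT = 11.99 × 18.33 = 219.7767 kJ
n = 13.4 / 342.3 = 0.03915 mol
q_rxn = −q_cal = -219.7767 kJ
ΔH = -219.7767 / 0.03915 = -5614 kJ/mol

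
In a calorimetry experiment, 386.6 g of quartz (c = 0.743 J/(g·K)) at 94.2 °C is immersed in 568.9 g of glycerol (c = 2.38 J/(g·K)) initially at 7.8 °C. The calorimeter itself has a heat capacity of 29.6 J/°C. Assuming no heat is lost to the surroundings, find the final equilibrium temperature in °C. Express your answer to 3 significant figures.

Heat lost by quartz = heat gained by glycerol + calorimeter.
(386.6)(0.743)(94.2 − T) = [(568.9)(2.38) + 29.6](T − 7.8)
287.2438 (94.2 − T) = 1383.582 (T − 7.8)
27058 − 287.2438 T = 1383.582 T − 10792
37850 = 1670.8258 T
T = 22.65 °C

T_f = 22.7 °C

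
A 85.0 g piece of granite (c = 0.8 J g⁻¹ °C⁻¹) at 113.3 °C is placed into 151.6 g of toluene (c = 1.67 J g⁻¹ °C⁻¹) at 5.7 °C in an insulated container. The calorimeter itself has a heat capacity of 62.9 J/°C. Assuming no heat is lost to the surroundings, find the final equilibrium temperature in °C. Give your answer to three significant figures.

T_f = 24.8 °C

Heat lost by granite = heat gained by toluene + calorimeter.
(85.0)(0.8)(113.3 − T) = [(151.6)(1.67) + 62.9](T − 5.7)
68 (113.3 − T) = 316.072 (T − 5.7)
7704.4 − 68 T = 316.072 T − 1801.6
9506.0 = 384.072 T
T = 24.75 °C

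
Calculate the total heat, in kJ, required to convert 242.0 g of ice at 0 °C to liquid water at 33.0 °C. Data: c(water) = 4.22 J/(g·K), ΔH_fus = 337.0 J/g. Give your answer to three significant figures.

q1 (melt at 0 °C): 242.0 × 337.0 = 81554 J
q2 (heat water 0.0→33.0 °C): 242.0 × 4.22 × 33.0 = 33701 J
Total: 81554 + 33701 = 115255 J = 115 kJ

q = 115 kJ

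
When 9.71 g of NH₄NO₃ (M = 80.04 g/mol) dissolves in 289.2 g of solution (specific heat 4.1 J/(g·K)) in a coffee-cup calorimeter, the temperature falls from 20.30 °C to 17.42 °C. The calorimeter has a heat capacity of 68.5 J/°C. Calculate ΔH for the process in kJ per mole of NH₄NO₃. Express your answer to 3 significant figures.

|ΔT| = |17.42 − 20.30| = 2.88 °C
|q_surr| = (289.2 × 4.1 + 68.5) × 2.88 = 1254.22 × 2.88 = 3612 J
n(NH₄NO₃) = 9.71 / 80.04 = 0.1213 mol
Temperature fell, so q_rxn = +|q_surr| = 3.612 kJ
ΔH = q_rxn / n = 29.78 kJ/mol

ΔH = 29.8 kJ/mol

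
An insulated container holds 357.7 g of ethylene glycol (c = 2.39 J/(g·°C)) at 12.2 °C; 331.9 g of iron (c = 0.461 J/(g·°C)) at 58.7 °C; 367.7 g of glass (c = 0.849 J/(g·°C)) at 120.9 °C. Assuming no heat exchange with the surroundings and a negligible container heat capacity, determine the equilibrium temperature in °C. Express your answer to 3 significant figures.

Σ mᵢcᵢ(T − Tᵢ) = 0  ⇒  T = Σ mᵢcᵢTᵢ / Σ mᵢcᵢ
Σ mᵢcᵢ = 357.7×2.39 + 331.9×0.461 + 367.7×0.849 = 1320.0862
Σ mᵢcᵢTᵢ = 854.903×12.2 + 153.0059×58.7 + 312.1773×120.9 = 57153
T = 57153 / 1320.0862 = 43.29 °C

T_f = 43.3 °C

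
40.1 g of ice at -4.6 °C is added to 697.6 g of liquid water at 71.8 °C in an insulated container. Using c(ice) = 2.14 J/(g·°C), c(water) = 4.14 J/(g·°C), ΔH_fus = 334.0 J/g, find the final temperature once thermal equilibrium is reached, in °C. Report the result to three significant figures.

T_f = 63.4 °C

Heat to bring ice to 0 °C and melt it: q₁ = 40.1×2.14×4.6 + 40.1×334.0 = 13788 J
Heat the water can supply cooling to 0 °C: 697.6×4.14×71.8 = 207363 J > q₁, so all ice melts.
Energy balance: 697.6×4.14×(71.8 − T) = 13788 + 40.1×4.14×(T − 0)
2888.064(71.8 − T) = 13788 + 166.014 T
207363 − 13788 = 3054.078 T
T = 193575 / 3054.078 = 63.38 °C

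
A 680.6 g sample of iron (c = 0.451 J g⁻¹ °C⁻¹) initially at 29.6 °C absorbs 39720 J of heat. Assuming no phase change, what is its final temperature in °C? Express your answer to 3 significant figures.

ΔT = q / (m c) = 39720 / (680.6 × 0.451) = 129.4 °C
T_f = 29.6 + 129.4 = 159.0 °C

T_f = 159 °C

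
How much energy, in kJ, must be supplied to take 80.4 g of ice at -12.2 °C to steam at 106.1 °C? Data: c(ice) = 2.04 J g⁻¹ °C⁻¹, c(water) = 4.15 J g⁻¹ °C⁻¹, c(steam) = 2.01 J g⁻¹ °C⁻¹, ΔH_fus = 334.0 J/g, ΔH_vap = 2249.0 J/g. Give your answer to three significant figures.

q = 244 kJ

q1 (heat ice -12.2→0.0 °C): 80.4 × 2.04 × 12.2 = 2001 J
q2 (melt at 0 °C): 80.4 × 334.0 = 26854 J
q3 (heat water 0.0→100.0 °C): 80.4 × 4.15 × 100.0 = 33366 J
q4 (vaporize at 100 °C): 80.4 × 2249.0 = 180820 J
q5 (heat steam 100.0→106.1 °C): 80.4 × 2.01 × 6.1 = 986 J
Total: 2001 + 26854 + 33366 + 180820 + 986 = 244027 J = 244 kJ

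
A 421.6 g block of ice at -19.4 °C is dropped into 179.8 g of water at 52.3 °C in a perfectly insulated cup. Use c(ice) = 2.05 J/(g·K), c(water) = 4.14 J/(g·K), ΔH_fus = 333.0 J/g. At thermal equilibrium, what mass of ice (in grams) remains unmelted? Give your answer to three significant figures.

m_ice remaining = 355 g

Heat to warm all ice to 0 °C: 421.6×2.05×19.4 = 16767 J
Heat released by water cooling to 0 °C: 179.8×4.14×52.3 = 38931 J
38931 J < 16767 + 421.6×333.0 = 157159.8 J, so not all ice melts; final T = 0 °C.
Heat left for melting: 38931 − 16767 = 22164 J
Mass melted = 22164 / 333.0 = 66.56 g
Ice remaining = 421.6 − 66.56 = 355.04 g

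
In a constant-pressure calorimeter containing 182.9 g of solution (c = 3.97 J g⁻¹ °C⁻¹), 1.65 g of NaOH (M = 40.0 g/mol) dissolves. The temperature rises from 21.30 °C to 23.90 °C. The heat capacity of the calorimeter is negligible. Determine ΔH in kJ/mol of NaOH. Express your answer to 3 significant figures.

ΔH = -45.8 kJ/mol

|ΔT| = |23.90 − 21.30| = 2.60 °C
|q_surr| = (182.9 × 3.97) × 2.60 = 726.113 × 2.60 = 1888 J
n(NaOH) = 1.65 / 40.0 = 0.04125 mol
Temperature rose, so q_rxn = −|q_surr| = -1.888 kJ
ΔH = q_rxn / n = -45.77 kJ/mol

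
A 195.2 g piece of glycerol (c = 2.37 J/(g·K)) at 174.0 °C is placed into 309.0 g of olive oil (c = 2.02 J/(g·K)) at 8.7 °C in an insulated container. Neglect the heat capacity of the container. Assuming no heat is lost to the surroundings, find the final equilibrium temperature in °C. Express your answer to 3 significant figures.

Heat lost by glycerol = heat gained by olive oil.
(195.2)(2.37)(174.0 − T) = (309.0)(2.02)(T − 8.7)
462.624 (174.0 − T) = 624.18 (T − 8.7)
80497 − 462.624 T = 624.18 T − 5430.4
85927.4 = 1086.804 T
T = 79.06 °C

T_f = 79.1 °C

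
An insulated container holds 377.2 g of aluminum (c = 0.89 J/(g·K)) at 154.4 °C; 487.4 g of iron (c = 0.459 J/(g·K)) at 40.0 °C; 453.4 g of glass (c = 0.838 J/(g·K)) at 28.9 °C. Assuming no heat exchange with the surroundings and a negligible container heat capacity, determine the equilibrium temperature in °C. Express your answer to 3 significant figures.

T_f = 76.4 °C

Σ mᵢcᵢ(T − Tᵢ) = 0  ⇒  T = Σ mᵢcᵢTᵢ / Σ mᵢcᵢ
Σ mᵢcᵢ = 377.2×0.89 + 487.4×0.459 + 453.4×0.838 = 939.3738
Σ mᵢcᵢTᵢ = 335.708×154.4 + 223.7166×40.0 + 379.9492×28.9 = 71763
T = 71763 / 939.3738 = 76.39 °C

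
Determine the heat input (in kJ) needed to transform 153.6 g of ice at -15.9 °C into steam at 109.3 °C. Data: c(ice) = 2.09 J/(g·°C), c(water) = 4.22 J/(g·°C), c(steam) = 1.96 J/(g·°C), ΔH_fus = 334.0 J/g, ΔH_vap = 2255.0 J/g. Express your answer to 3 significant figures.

q1 (heat ice -15.9→0.0 °C): 153.6 × 2.09 × 15.9 = 5104 J
q2 (melt at 0 °C): 153.6 × 334.0 = 51302 J
q3 (heat water 0.0→100.0 °C): 153.6 × 4.22 × 100.0 = 64819 J
q4 (vaporize at 100 °C): 153.6 × 2255.0 = 346368 J
q5 (heat steam 100.0→109.3 °C): 153.6 × 1.96 × 9.3 = 2800 J
Total: 5104 + 51302 + 64819 + 346368 + 2800 = 470393 J = 470 kJ

q = 470 kJ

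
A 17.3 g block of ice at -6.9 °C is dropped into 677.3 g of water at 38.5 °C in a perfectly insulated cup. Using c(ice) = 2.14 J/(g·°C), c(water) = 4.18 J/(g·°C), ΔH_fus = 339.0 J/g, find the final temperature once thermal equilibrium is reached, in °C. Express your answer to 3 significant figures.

Heat to bring ice to 0 °C and melt it: q₁ = 17.3×2.14×6.9 + 17.3×339.0 = 6120.2 J
Heat the water can supply cooling to 0 °C: 677.3×4.18×38.5 = 108998 J > q₁, so all ice melts.
Energy balance: 677.3×4.18×(38.5 − T) = 6120.2 + 17.3×4.18×(T − 0)
2831.114(38.5 − T) = 6120.2 + 72.314 T
108998 − 6120.2 = 2903.428 T
T = 102877.8 / 2903.428 = 35.43 °C

T_f = 35.4 °C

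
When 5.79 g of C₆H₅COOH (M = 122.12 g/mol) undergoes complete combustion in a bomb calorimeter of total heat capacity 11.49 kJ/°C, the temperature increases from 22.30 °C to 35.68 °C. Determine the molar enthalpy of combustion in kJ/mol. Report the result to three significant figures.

ΔH = -3240 kJ/mol

ΔT = 35.68 − 22.30 = 13.38 °C
q_cal = C_cal × ΔT = 11.49 × 13.38 = 153.7362 kJ
n = 5.79 / 122.12 = 0.04741 mol
q_rxn = −q_cal = -153.7362 kJ
ΔH = -153.7362 / 0.04741 = -3243 kJ/mol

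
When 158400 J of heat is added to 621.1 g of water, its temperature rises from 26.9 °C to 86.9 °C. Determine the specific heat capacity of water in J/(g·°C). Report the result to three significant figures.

c = 4.25 J/(g·°C)

c = q / (m ΔT) = 158400 / (621.1 × 60.0)
c = 158400 / 37266 = 4.25 J/(g·°C)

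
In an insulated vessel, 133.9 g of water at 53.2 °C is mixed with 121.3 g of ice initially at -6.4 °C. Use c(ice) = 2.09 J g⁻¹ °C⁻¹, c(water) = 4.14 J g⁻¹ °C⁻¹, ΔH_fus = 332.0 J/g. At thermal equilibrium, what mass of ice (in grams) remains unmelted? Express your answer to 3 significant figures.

Heat to warm all ice to 0 °C: 121.3×2.09×6.4 = 1622.5 J
Heat released by water cooling to 0 °C: 133.9×4.14×53.2 = 29491 J
29491 J < 1622.5 + 121.3×332.0 = 41894.1 J, so not all ice melts; final T = 0 °C.
Heat left for melting: 29491 − 1622.5 = 27868.5 J
Mass melted = 27868.5 / 332.0 = 83.94 g
Ice remaining = 121.3 − 83.94 = 37.36 g

m_ice remaining = 37.4 g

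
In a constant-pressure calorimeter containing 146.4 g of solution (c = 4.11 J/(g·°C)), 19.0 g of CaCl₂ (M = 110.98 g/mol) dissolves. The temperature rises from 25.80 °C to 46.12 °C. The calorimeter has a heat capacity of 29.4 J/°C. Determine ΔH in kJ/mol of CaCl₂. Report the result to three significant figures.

|ΔT| = |46.12 − 25.80| = 20.32 °C
|q_surr| = (146.4 × 4.11 + 29.4) × 20.32 = 631.104 × 20.32 = 12820 J
n(CaCl₂) = 19.0 / 110.98 = 0.1712 mol
Temperature rose, so q_rxn = −|q_surr| = -12.82 kJ
ΔH = q_rxn / n = -74.88 kJ/mol

ΔH = -74.9 kJ/mol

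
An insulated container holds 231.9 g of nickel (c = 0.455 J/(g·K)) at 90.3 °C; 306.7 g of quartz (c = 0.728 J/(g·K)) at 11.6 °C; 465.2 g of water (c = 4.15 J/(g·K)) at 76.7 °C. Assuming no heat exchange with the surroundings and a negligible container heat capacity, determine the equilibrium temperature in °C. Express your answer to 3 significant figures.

Σ mᵢcᵢ(T − Tᵢ) = 0  ⇒  T = Σ mᵢcᵢTᵢ / Σ mᵢcᵢ
Σ mᵢcᵢ = 231.9×0.455 + 306.7×0.728 + 465.2×4.15 = 2259.3721
Σ mᵢcᵢTᵢ = 105.5145×90.3 + 223.2776×11.6 + 1930.58×76.7 = 160190
T = 160190 / 2259.3721 = 70.90 °C

T_f = 70.9 °C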